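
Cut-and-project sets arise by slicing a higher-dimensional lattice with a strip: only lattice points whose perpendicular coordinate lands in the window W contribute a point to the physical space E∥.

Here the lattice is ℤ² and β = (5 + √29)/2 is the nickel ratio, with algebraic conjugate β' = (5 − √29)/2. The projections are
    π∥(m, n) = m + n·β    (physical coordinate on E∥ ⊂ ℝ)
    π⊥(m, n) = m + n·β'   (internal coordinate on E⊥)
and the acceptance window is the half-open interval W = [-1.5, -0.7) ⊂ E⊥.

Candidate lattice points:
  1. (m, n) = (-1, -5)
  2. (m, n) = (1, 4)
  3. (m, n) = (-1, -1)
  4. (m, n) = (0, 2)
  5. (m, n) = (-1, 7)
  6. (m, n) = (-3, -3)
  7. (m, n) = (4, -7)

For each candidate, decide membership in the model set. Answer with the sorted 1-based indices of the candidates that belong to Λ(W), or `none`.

3

Compute β' = (5−√29)/2 = -0.1926, so π⊥(m,n) = m -0.1926·n.
[1] lift (-1,-5): star map gives -0.0371; window check -1.5 ≤ -0.0371 < -0.7 is false → out
[2] lift (1,4): star map gives 0.2297; window check -1.5 ≤ 0.2297 < -0.7 is false → out
[3] lift (-1,-1): star map gives -0.8074; window check -1.5 ≤ -0.8074 < -0.7 is true → IN Λ
[4] lift (0,2): star map gives -0.3852; window check -1.5 ≤ -0.3852 < -0.7 is false → out
[5] lift (-1,7): star map gives -2.3481; window check -1.5 ≤ -2.3481 < -0.7 is false → out
[6] lift (-3,-3): star map gives -2.4223; window check -1.5 ≤ -2.4223 < -0.7 is false → out
[7] lift (4,-7): star map gives 5.3481; window check -1.5 ≤ 5.3481 < -0.7 is false → out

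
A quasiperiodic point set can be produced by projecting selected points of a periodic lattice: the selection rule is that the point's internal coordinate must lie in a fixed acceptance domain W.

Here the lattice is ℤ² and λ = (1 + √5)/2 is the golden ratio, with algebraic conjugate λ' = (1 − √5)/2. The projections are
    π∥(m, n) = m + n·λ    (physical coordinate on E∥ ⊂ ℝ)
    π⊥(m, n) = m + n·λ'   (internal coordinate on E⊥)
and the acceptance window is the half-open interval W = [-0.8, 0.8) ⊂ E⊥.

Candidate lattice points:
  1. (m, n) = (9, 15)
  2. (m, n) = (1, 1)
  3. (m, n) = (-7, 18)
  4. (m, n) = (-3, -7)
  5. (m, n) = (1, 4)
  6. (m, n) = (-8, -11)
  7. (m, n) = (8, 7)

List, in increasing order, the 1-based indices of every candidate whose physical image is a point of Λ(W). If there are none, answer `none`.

Numerically λ ≈ 1.6180 and λ' = −1/λ ≈ -0.6180.
candidate 1: (m,n)=(9,15) → π∥ = 9+15·λ ≈ 33.2705, π⊥ = 9+15·λ' ≈ -0.2705 ∈ [-0.8, 0.8) ⇒ IN Λ
candidate 2: (m,n)=(1,1) → π∥ = 1+1·λ ≈ 2.6180, π⊥ = 1+1·λ' ≈ 0.3820 ∈ [-0.8, 0.8) ⇒ IN Λ
candidate 3: (m,n)=(-7,18) → π∥ = -7+18·λ ≈ 22.1246, π⊥ = -7+18·λ' ≈ -18.1246 ∉ [-0.8, 0.8) ⇒ out
candidate 4: (m,n)=(-3,-7) → π∥ = -3-7·λ ≈ -14.3262, π⊥ = -3-7·λ' ≈ 1.3262 ∉ [-0.8, 0.8) ⇒ out
candidate 5: (m,n)=(1,4) → π∥ = 1+4·λ ≈ 7.4721, π⊥ = 1+4·λ' ≈ -1.4721 ∉ [-0.8, 0.8) ⇒ out
candidate 6: (m,n)=(-8,-11) → π∥ = -8-11·λ ≈ -25.7984, π⊥ = -8-11·λ' ≈ -1.2016 ∉ [-0.8, 0.8) ⇒ out
candidate 7: (m,n)=(8,7) → π∥ = 8+7·λ ≈ 19.3262, π⊥ = 8+7·λ' ≈ 3.6738 ∉ [-0.8, 0.8) ⇒ out

1, 2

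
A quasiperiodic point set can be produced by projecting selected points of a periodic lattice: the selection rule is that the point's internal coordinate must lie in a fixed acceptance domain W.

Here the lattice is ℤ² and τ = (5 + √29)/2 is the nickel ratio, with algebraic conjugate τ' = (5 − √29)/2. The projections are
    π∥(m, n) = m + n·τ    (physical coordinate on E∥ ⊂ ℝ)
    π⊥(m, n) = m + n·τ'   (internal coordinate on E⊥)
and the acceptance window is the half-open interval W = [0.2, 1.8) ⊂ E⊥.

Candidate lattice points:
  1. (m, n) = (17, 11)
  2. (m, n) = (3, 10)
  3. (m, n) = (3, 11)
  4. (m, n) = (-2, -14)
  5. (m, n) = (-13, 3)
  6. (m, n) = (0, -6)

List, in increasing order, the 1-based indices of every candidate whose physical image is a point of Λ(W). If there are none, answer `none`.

2, 3, 4, 6

τ' = (5−√29)/2 ≈ -0.19258.
#1 (17,11): internal coord 17 + (11)·τ' = +14.88159; +14.88159 ∉ [0.2, 1.8) → out
#2 (3,10): internal coord 3 + (10)·τ' = +1.07418; +1.07418 ∈ [0.2, 1.8) → IN Λ
#3 (3,11): internal coord 3 + (11)·τ' = +0.88159; +0.88159 ∈ [0.2, 1.8) → IN Λ
#4 (-2,-14): internal coord -2 + (-14)·τ' = +0.69615; +0.69615 ∈ [0.2, 1.8) → IN Λ
#5 (-13,3): internal coord -13 + (3)·τ' = -13.57775; -13.57775 ∉ [0.2, 1.8) → out
#6 (0,-6): internal coord 0 + (-6)·τ' = +1.15549; +1.15549 ∈ [0.2, 1.8) → IN Λ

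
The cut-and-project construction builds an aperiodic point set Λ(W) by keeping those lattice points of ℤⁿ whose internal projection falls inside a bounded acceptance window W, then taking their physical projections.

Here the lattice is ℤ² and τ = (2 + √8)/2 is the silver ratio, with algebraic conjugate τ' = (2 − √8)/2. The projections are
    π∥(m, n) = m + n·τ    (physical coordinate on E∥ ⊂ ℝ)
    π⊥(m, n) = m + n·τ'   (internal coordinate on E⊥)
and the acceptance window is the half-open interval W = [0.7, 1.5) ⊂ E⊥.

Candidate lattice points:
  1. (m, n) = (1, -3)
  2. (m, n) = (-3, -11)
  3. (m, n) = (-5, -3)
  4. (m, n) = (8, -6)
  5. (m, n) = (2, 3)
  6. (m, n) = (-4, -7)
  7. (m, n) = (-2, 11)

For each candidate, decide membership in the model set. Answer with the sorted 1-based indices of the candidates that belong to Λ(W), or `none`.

5

τ' = (2−√8)/2 ≈ -0.414214.
[1] lift (1,-3): star map gives 2.242641; window check 0.7 ≤ 2.242641 < 1.5 is false → out
[2] lift (-3,-11): star map gives 1.556349; window check 0.7 ≤ 1.556349 < 1.5 is false → out
[3] lift (-5,-3): star map gives -3.757359; window check 0.7 ≤ -3.757359 < 1.5 is false → out
[4] lift (8,-6): star map gives 10.485281; window check 0.7 ≤ 10.485281 < 1.5 is false → out
[5] lift (2,3): star map gives 0.757359; window check 0.7 ≤ 0.757359 < 1.5 is true → IN Λ
[6] lift (-4,-7): star map gives -1.100505; window check 0.7 ≤ -1.100505 < 1.5 is false → out
[7] lift (-2,11): star map gives -6.556349; window check 0.7 ≤ -6.556349 < 1.5 is false → out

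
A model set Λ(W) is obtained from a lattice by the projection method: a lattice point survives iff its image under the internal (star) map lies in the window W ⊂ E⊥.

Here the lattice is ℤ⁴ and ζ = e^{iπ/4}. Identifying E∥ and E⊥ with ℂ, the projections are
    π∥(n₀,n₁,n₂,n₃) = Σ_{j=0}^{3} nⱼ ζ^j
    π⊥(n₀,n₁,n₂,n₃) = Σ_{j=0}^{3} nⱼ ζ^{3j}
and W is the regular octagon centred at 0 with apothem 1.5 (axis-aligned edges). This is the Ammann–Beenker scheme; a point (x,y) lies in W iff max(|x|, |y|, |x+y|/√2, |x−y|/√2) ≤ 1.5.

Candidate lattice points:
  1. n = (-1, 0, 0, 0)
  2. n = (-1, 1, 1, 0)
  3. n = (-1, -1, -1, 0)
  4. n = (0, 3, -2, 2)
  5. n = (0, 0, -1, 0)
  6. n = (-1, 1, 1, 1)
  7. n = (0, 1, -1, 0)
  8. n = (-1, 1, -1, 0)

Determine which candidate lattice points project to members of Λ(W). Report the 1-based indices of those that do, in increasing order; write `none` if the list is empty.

1, 3, 5, 6

Internal map: ζ^{3j} for j=0..3 gives (1,0), (−√2/2,√2/2), (0,−1), (√2/2,√2/2).
#1 (-1, 0, 0, 0): internal (-1.00000, 0.00000); octagon support 1.00000 vs apothem 1.5 → ∈ W
#2 (-1, 1, 1, 0): internal (-1.70711, -0.29289); octagon support 1.70711 vs apothem 1.5 → ∉ W
#3 (-1, -1, -1, 0): internal (-0.29289, 0.29289); octagon support 0.41421 vs apothem 1.5 → ∈ W
#4 (0, 3, -2, 2): internal (-0.70711, 5.53553); octagon support 5.53553 vs apothem 1.5 → ∉ W
#5 (0, 0, -1, 0): internal (0.00000, 1.00000); octagon support 1.00000 vs apothem 1.5 → ∈ W
#6 (-1, 1, 1, 1): internal (-1.00000, 0.41421); octagon support 1.00000 vs apothem 1.5 → ∈ W
#7 (0, 1, -1, 0): internal (-0.70711, 1.70711); octagon support 1.70711 vs apothem 1.5 → ∉ W
#8 (-1, 1, -1, 0): internal (-1.70711, 1.70711); octagon support 2.41421 vs apothem 1.5 → ∉ W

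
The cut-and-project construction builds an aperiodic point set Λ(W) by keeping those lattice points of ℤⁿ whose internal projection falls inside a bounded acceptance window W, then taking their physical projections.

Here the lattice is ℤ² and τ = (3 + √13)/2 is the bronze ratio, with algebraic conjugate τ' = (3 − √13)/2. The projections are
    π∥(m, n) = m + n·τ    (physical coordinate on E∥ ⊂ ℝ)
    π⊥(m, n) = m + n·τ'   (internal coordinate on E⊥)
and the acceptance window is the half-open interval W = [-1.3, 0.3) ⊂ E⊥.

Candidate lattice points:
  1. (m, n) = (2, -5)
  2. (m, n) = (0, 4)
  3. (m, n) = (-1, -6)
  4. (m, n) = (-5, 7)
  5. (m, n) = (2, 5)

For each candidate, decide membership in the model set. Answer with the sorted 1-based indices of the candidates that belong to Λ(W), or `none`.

2

Compute τ' = (3−√13)/2 = -0.3028, so π⊥(m,n) = m -0.3028·n.
[1] lift (2,-5): star map gives 3.5139; window check -1.3 ≤ 3.5139 < 0.3 is false → out
[2] lift (0,4): star map gives -1.2111; window check -1.3 ≤ -1.2111 < 0.3 is true → IN Λ
[3] lift (-1,-6): star map gives 0.8167; window check -1.3 ≤ 0.8167 < 0.3 is false → out
[4] lift (-5,7): star map gives -7.1194; window check -1.3 ≤ -7.1194 < 0.3 is false → out
[5] lift (2,5): star map gives 0.4861; window check -1.3 ≤ 0.4861 < 0.3 is false → out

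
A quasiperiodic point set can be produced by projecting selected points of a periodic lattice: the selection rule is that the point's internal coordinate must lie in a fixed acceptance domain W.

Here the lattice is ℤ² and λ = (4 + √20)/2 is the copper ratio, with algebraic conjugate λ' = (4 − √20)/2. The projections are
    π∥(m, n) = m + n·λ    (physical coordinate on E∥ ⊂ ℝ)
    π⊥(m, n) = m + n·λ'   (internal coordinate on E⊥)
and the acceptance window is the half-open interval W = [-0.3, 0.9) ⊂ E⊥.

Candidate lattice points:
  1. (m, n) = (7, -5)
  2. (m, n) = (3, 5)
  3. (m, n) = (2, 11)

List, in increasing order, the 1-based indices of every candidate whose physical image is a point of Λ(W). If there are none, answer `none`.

λ' = (4−√20)/2 ≈ -0.236068.
#1 (7,-5): internal coord 7 + (-5)·λ' = +8.180340; +8.180340 ∉ [-0.3, 0.9) → out
#2 (3,5): internal coord 3 + (5)·λ' = +1.819660; +1.819660 ∉ [-0.3, 0.9) → out
#3 (2,11): internal coord 2 + (11)·λ' = -0.596748; -0.596748 ∉ [-0.3, 0.9) → out

none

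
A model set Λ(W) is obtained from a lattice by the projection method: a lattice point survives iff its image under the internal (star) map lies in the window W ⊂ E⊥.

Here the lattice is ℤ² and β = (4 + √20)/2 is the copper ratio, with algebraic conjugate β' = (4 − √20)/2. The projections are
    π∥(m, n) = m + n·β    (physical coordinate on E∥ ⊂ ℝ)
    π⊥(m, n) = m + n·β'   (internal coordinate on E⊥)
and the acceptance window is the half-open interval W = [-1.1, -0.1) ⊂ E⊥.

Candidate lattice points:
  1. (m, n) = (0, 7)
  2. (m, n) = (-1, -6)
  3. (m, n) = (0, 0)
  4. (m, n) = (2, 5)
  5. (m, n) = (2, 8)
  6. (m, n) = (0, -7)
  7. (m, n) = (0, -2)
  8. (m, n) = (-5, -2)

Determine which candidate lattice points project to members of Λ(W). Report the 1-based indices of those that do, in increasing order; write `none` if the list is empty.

none

Compute β' = (4−√20)/2 = -0.236068, so π⊥(m,n) = m -0.236068·n.
#1 (0,7): internal coord 0 + (7)·β' = -1.652476; -1.652476 ∉ [-1.1, -0.1) → out
#2 (-1,-6): internal coord -1 + (-6)·β' = +0.416408; +0.416408 ∉ [-1.1, -0.1) → out
#3 (0,0): internal coord 0 + (0)·β' = +0.000000; +0.000000 ∉ [-1.1, -0.1) → out
#4 (2,5): internal coord 2 + (5)·β' = +0.819660; +0.819660 ∉ [-1.1, -0.1) → out
#5 (2,8): internal coord 2 + (8)·β' = +0.111456; +0.111456 ∉ [-1.1, -0.1) → out
#6 (0,-7): internal coord 0 + (-7)·β' = +1.652476; +1.652476 ∉ [-1.1, -0.1) → out
#7 (0,-2): internal coord 0 + (-2)·β' = +0.472136; +0.472136 ∉ [-1.1, -0.1) → out
#8 (-5,-2): internal coord -5 + (-2)·β' = -4.527864; -4.527864 ∉ [-1.1, -0.1) → out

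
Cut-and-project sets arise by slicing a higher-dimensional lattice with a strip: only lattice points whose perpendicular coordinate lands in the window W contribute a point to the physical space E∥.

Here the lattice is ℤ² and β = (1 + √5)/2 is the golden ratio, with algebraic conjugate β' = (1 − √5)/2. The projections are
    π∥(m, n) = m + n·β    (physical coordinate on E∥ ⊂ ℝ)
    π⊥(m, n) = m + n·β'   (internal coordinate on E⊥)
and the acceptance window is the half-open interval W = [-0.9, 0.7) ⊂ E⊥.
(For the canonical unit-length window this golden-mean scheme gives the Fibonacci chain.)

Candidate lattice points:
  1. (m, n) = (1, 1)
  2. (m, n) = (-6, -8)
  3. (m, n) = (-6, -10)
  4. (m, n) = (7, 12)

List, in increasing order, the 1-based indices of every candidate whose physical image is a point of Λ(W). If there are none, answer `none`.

Numerically β ≈ 1.61803 and β' = −1/β ≈ -0.61803.
#1 (1,1): internal coord 1 + (1)·β' = +0.38197; +0.38197 ∈ [-0.9, 0.7) → IN Λ
#2 (-6,-8): internal coord -6 + (-8)·β' = -1.05573; -1.05573 ∉ [-0.9, 0.7) → out
#3 (-6,-10): internal coord -6 + (-10)·β' = +0.18034; +0.18034 ∈ [-0.9, 0.7) → IN Λ
#4 (7,12): internal coord 7 + (12)·β' = -0.41641; -0.41641 ∈ [-0.9, 0.7) → IN Λ

1, 3, 4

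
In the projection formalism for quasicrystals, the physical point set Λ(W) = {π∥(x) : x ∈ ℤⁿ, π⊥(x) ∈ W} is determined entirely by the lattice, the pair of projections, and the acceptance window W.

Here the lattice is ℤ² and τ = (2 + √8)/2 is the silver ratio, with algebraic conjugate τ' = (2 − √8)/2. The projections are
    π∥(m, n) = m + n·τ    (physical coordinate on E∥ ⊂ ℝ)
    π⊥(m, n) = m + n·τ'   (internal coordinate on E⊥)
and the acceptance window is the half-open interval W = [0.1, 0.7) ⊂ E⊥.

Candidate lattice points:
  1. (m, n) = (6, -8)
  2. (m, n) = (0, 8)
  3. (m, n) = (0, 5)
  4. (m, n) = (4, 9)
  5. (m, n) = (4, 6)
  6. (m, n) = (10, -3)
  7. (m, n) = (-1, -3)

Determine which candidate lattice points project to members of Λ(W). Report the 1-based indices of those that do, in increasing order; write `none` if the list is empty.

4, 7

Compute τ' = (2−√8)/2 = -0.41421, so π⊥(m,n) = m -0.41421·n.
#1 (6,-8): internal coord 6 + (-8)·τ' = +9.31371; +9.31371 ∉ [0.1, 0.7) → out
#2 (0,8): internal coord 0 + (8)·τ' = -3.31371; -3.31371 ∉ [0.1, 0.7) → out
#3 (0,5): internal coord 0 + (5)·τ' = -2.07107; -2.07107 ∉ [0.1, 0.7) → out
#4 (4,9): internal coord 4 + (9)·τ' = +0.27208; +0.27208 ∈ [0.1, 0.7) → IN Λ
#5 (4,6): internal coord 4 + (6)·τ' = +1.51472; +1.51472 ∉ [0.1, 0.7) → out
#6 (10,-3): internal coord 10 + (-3)·τ' = +11.24264; +11.24264 ∉ [0.1, 0.7) → out
#7 (-1,-3): internal coord -1 + (-3)·τ' = +0.24264; +0.24264 ∈ [0.1, 0.7) → IN Λ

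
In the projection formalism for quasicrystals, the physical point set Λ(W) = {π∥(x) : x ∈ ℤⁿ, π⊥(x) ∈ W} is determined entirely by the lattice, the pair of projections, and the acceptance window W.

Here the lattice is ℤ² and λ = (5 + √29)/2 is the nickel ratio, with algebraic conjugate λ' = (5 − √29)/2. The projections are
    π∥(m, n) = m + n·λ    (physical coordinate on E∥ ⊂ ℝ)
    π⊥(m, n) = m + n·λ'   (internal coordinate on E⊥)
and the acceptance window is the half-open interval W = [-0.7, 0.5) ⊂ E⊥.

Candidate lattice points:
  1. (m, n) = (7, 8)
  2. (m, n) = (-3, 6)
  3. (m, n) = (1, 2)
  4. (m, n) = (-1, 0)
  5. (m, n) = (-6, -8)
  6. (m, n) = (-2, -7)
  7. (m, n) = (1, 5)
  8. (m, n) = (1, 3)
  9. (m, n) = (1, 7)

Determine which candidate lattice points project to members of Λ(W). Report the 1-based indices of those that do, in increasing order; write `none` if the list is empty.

Compute λ' = (5−√29)/2 = -0.192582, so π⊥(m,n) = m -0.192582·n.
#1 (7,8): internal coord 7 + (8)·λ' = +5.459341; +5.459341 ∉ [-0.7, 0.5) → out
#2 (-3,6): internal coord -3 + (6)·λ' = -4.155494; -4.155494 ∉ [-0.7, 0.5) → out
#3 (1,2): internal coord 1 + (2)·λ' = +0.614835; +0.614835 ∉ [-0.7, 0.5) → out
#4 (-1,0): internal coord -1 + (0)·λ' = -1.000000; -1.000000 ∉ [-0.7, 0.5) → out
#5 (-6,-8): internal coord -6 + (-8)·λ' = -4.459341; -4.459341 ∉ [-0.7, 0.5) → out
#6 (-2,-7): internal coord -2 + (-7)·λ' = -0.651923; -0.651923 ∈ [-0.7, 0.5) → IN Λ
#7 (1,5): internal coord 1 + (5)·λ' = +0.037088; +0.037088 ∈ [-0.7, 0.5) → IN Λ
#8 (1,3): internal coord 1 + (3)·λ' = +0.422253; +0.422253 ∈ [-0.7, 0.5) → IN Λ
#9 (1,7): internal coord 1 + (7)·λ' = -0.348077; -0.348077 ∈ [-0.7, 0.5) → IN Λ

6, 7, 8, 9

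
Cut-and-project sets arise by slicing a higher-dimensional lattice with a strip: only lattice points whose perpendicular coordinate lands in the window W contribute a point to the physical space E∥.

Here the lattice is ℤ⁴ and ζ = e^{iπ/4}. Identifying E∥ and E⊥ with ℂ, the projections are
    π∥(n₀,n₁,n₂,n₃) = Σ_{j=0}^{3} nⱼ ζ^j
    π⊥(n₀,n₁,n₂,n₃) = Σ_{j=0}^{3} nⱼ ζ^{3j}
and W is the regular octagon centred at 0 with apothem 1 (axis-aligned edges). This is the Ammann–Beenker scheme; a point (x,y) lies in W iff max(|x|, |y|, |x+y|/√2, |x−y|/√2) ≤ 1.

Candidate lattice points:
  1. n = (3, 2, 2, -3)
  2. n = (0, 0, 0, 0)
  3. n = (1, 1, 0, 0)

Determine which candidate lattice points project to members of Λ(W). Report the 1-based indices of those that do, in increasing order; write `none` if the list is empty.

With ζ = e^{iπ/4} the internal vectors are ζ^0,ζ^3,ζ^6,ζ^9.
#1 (3, 2, 2, -3): internal (-0.53553, -2.70711); octagon support 2.70711 vs apothem 1 → ∉ W
#2 (0, 0, 0, 0): internal (0.00000, 0.00000); octagon support 0.00000 vs apothem 1 → ∈ W
#3 (1, 1, 0, 0): internal (0.29289, 0.70711); octagon support 0.70711 vs apothem 1 → ∈ W

2, 3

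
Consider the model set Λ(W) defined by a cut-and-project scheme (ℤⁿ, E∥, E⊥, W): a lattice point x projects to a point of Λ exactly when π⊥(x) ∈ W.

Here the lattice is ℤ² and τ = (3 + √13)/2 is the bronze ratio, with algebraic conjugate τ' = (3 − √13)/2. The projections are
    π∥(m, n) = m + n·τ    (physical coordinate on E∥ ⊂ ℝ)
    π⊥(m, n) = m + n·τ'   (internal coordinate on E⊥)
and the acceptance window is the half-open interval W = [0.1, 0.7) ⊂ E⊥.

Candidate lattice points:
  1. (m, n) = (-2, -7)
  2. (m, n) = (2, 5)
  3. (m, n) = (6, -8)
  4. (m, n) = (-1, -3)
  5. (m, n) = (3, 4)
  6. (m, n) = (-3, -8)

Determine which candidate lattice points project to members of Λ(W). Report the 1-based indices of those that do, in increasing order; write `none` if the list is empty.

Numerically τ ≈ 3.3028 and τ' = −1/τ ≈ -0.3028.
[1] lift (-2,-7): star map gives 0.1194; window check 0.1 ≤ 0.1194 < 0.7 is true → IN Λ
[2] lift (2,5): star map gives 0.4861; window check 0.1 ≤ 0.4861 < 0.7 is true → IN Λ
[3] lift (6,-8): star map gives 8.4222; window check 0.1 ≤ 8.4222 < 0.7 is false → out
[4] lift (-1,-3): star map gives -0.0917; window check 0.1 ≤ -0.0917 < 0.7 is false → out
[5] lift (3,4): star map gives 1.7889; window check 0.1 ≤ 1.7889 < 0.7 is false → out
[6] lift (-3,-8): star map gives -0.5778; window check 0.1 ≤ -0.5778 < 0.7 is false → out

1, 2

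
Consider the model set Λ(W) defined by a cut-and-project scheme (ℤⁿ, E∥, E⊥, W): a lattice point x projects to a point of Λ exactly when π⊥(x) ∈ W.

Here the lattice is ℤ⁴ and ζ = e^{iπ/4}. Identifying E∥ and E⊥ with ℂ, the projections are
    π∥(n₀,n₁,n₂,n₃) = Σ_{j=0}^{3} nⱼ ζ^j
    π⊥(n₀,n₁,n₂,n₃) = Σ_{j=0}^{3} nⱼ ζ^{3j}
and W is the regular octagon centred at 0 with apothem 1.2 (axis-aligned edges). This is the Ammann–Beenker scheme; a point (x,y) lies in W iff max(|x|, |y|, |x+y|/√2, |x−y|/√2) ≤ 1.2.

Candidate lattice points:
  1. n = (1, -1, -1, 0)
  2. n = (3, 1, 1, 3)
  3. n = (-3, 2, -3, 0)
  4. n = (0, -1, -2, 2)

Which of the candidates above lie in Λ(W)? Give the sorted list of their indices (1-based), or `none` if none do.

none

Internal map: ζ^{3j} for j=0..3 gives (1,0), (−√2/2,√2/2), (0,−1), (√2/2,√2/2).
#1 (1, -1, -1, 0): internal (1.70711, 0.29289); octagon support 1.70711 vs apothem 1.2 → ∉ W
#2 (3, 1, 1, 3): internal (4.41421, 1.82843); octagon support 4.41421 vs apothem 1.2 → ∉ W
#3 (-3, 2, -3, 0): internal (-4.41421, 4.41421); octagon support 6.24264 vs apothem 1.2 → ∉ W
#4 (0, -1, -2, 2): internal (2.12132, 2.70711); octagon support 3.41421 vs apothem 1.2 → ∉ W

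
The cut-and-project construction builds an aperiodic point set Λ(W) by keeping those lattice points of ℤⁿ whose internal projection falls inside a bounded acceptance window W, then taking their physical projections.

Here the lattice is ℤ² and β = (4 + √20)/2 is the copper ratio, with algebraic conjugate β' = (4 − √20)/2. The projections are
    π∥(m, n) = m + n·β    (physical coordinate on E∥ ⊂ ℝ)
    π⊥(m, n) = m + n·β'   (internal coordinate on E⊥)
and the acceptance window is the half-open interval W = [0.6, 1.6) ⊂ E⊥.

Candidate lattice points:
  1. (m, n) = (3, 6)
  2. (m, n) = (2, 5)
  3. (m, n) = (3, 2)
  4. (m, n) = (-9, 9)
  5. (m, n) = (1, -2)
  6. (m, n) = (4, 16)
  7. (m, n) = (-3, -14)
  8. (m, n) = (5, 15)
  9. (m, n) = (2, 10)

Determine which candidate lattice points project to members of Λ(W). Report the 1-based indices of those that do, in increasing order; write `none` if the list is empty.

1, 2, 5, 8

Numerically β ≈ 4.236068 and β' = −1/β ≈ -0.236068.
candidate 1: (m,n)=(3,6) → π∥ = 3+6·β ≈ 28.416408, π⊥ = 3+6·β' ≈ 1.583592 ∈ [0.6, 1.6) ⇒ IN Λ
candidate 2: (m,n)=(2,5) → π∥ = 2+5·β ≈ 23.180340, π⊥ = 2+5·β' ≈ 0.819660 ∈ [0.6, 1.6) ⇒ IN Λ
candidate 3: (m,n)=(3,2) → π∥ = 3+2·β ≈ 11.472136, π⊥ = 3+2·β' ≈ 2.527864 ∉ [0.6, 1.6) ⇒ out
candidate 4: (m,n)=(-9,9) → π∥ = -9+9·β ≈ 29.124612, π⊥ = -9+9·β' ≈ -11.124612 ∉ [0.6, 1.6) ⇒ out
candidate 5: (m,n)=(1,-2) → π∥ = 1-2·β ≈ -7.472136, π⊥ = 1-2·β' ≈ 1.472136 ∈ [0.6, 1.6) ⇒ IN Λ
candidate 6: (m,n)=(4,16) → π∥ = 4+16·β ≈ 71.777088, π⊥ = 4+16·β' ≈ 0.222912 ∉ [0.6, 1.6) ⇒ out
candidate 7: (m,n)=(-3,-14) → π∥ = -3-14·β ≈ -62.304952, π⊥ = -3-14·β' ≈ 0.304952 ∉ [0.6, 1.6) ⇒ out
candidate 8: (m,n)=(5,15) → π∥ = 5+15·β ≈ 68.541020, π⊥ = 5+15·β' ≈ 1.458980 ∈ [0.6, 1.6) ⇒ IN Λ
candidate 9: (m,n)=(2,10) → π∥ = 2+10·β ≈ 44.360680, π⊥ = 2+10·β' ≈ -0.360680 ∉ [0.6, 1.6) ⇒ out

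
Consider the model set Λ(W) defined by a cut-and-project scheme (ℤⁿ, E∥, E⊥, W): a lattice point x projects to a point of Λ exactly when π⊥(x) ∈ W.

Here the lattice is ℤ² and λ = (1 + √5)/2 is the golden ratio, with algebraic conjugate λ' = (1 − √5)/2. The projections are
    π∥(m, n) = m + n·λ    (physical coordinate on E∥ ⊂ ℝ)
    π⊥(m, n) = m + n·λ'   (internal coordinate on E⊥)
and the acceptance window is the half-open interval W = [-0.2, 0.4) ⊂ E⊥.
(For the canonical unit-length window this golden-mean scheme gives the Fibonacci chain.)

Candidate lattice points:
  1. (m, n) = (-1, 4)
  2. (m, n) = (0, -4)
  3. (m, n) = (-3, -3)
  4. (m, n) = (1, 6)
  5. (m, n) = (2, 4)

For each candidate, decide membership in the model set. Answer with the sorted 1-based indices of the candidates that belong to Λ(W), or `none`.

none

Compute λ' = (1−√5)/2 = -0.61803, so π⊥(m,n) = m -0.61803·n.
candidate 1: (m,n)=(-1,4) → π∥ = -1+4·λ ≈ 5.47214, π⊥ = -1+4·λ' ≈ -3.47214 ∉ [-0.2, 0.4) ⇒ out
candidate 2: (m,n)=(0,-4) → π∥ = 0-4·λ ≈ -6.47214, π⊥ = 0-4·λ' ≈ 2.47214 ∉ [-0.2, 0.4) ⇒ out
candidate 3: (m,n)=(-3,-3) → π∥ = -3-3·λ ≈ -7.85410, π⊥ = -3-3·λ' ≈ -1.14590 ∉ [-0.2, 0.4) ⇒ out
candidate 4: (m,n)=(1,6) → π∥ = 1+6·λ ≈ 10.70820, π⊥ = 1+6·λ' ≈ -2.70820 ∉ [-0.2, 0.4) ⇒ out
candidate 5: (m,n)=(2,4) → π∥ = 2+4·λ ≈ 8.47214, π⊥ = 2+4·λ' ≈ -0.47214 ∉ [-0.2, 0.4) ⇒ out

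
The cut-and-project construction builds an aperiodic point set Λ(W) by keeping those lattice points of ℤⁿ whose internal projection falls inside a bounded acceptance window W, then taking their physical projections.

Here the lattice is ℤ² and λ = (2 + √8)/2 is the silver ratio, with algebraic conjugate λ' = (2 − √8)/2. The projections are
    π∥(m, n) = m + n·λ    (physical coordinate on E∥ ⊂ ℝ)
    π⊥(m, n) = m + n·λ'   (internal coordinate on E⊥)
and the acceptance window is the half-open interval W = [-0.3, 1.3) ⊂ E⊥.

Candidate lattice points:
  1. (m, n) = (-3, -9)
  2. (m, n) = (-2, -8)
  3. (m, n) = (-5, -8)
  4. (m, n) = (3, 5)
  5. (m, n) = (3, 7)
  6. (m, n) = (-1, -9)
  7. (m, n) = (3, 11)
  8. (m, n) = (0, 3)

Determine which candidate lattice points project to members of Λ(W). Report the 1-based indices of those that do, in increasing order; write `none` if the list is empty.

1, 4, 5

Compute λ' = (2−√8)/2 = -0.4142, so π⊥(m,n) = m -0.4142·n.
candidate 1: (m,n)=(-3,-9) → π∥ = -3-9·λ ≈ -24.7279, π⊥ = -3-9·λ' ≈ 0.7279 ∈ [-0.3, 1.3) ⇒ IN Λ
candidate 2: (m,n)=(-2,-8) → π∥ = -2-8·λ ≈ -21.3137, π⊥ = -2-8·λ' ≈ 1.3137 ∉ [-0.3, 1.3) ⇒ out
candidate 3: (m,n)=(-5,-8) → π∥ = -5-8·λ ≈ -24.3137, π⊥ = -5-8·λ' ≈ -1.6863 ∉ [-0.3, 1.3) ⇒ out
candidate 4: (m,n)=(3,5) → π∥ = 3+5·λ ≈ 15.0711, π⊥ = 3+5·λ' ≈ 0.9289 ∈ [-0.3, 1.3) ⇒ IN Λ
candidate 5: (m,n)=(3,7) → π∥ = 3+7·λ ≈ 19.8995, π⊥ = 3+7·λ' ≈ 0.1005 ∈ [-0.3, 1.3) ⇒ IN Λ
candidate 6: (m,n)=(-1,-9) → π∥ = -1-9·λ ≈ -22.7279, π⊥ = -1-9·λ' ≈ 2.7279 ∉ [-0.3, 1.3) ⇒ out
candidate 7: (m,n)=(3,11) → π∥ = 3+11·λ ≈ 29.5563, π⊥ = 3+11·λ' ≈ -1.5563 ∉ [-0.3, 1.3) ⇒ out
candidate 8: (m,n)=(0,3) → π∥ = 0+3·λ ≈ 7.2426, π⊥ = 0+3·λ' ≈ -1.2426 ∉ [-0.3, 1.3) ⇒ out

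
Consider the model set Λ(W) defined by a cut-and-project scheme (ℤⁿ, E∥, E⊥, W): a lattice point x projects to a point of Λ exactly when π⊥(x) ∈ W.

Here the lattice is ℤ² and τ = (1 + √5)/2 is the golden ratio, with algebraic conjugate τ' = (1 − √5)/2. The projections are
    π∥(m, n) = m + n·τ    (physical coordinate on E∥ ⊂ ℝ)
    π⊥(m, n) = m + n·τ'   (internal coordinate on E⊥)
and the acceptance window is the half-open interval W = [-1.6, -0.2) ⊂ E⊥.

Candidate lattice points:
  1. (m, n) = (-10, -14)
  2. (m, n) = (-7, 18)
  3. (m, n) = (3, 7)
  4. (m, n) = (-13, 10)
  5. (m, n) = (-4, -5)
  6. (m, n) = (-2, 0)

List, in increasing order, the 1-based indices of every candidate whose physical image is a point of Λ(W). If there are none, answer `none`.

1, 3, 5

Compute τ' = (1−√5)/2 = -0.61803, so π⊥(m,n) = m -0.61803·n.
[1] lift (-10,-14): star map gives -1.34752; window check -1.6 ≤ -1.34752 < -0.2 is true → IN Λ
[2] lift (-7,18): star map gives -18.12461; window check -1.6 ≤ -18.12461 < -0.2 is false → out
[3] lift (3,7): star map gives -1.32624; window check -1.6 ≤ -1.32624 < -0.2 is true → IN Λ
[4] lift (-13,10): star map gives -19.18034; window check -1.6 ≤ -19.18034 < -0.2 is false → out
[5] lift (-4,-5): star map gives -0.90983; window check -1.6 ≤ -0.90983 < -0.2 is true → IN Λ
[6] lift (-2,0): star map gives -2.00000; window check -1.6 ≤ -2.00000 < -0.2 is false → out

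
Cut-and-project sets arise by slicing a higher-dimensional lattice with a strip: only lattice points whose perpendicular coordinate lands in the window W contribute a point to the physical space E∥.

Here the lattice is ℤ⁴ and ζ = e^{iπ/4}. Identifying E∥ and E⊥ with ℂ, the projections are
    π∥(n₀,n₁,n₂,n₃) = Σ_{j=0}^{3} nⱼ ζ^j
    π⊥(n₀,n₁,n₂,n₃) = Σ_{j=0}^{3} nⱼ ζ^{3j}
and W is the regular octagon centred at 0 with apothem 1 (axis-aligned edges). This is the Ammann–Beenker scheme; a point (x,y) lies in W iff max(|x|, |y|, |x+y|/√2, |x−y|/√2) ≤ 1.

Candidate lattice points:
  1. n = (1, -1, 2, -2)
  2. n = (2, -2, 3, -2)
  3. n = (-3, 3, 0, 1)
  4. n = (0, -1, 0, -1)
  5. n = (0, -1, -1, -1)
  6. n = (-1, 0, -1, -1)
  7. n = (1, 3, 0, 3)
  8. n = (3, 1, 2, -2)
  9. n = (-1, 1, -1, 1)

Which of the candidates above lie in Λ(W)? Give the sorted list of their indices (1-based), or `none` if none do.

5

With ζ = e^{iπ/4} the internal vectors are ζ^0,ζ^3,ζ^6,ζ^9.
#1 (1, -1, 2, -2): internal (0.292893, -4.121320); octagon support 4.121320 vs apothem 1 → ∉ W
#2 (2, -2, 3, -2): internal (2.000000, -5.828427); octagon support 5.828427 vs apothem 1 → ∉ W
#3 (-3, 3, 0, 1): internal (-4.414214, 2.828427); octagon support 5.121320 vs apothem 1 → ∉ W
#4 (0, -1, 0, -1): internal (0.000000, -1.414214); octagon support 1.414214 vs apothem 1 → ∉ W
#5 (0, -1, -1, -1): internal (0.000000, -0.414214); octagon support 0.414214 vs apothem 1 → ∈ W
#6 (-1, 0, -1, -1): internal (-1.707107, 0.292893); octagon support 1.707107 vs apothem 1 → ∉ W
#7 (1, 3, 0, 3): internal (1.000000, 4.242641); octagon support 4.242641 vs apothem 1 → ∉ W
#8 (3, 1, 2, -2): internal (0.878680, -2.707107); octagon support 2.707107 vs apothem 1 → ∉ W
#9 (-1, 1, -1, 1): internal (-1.000000, 2.414214); octagon support 2.414214 vs apothem 1 → ∉ W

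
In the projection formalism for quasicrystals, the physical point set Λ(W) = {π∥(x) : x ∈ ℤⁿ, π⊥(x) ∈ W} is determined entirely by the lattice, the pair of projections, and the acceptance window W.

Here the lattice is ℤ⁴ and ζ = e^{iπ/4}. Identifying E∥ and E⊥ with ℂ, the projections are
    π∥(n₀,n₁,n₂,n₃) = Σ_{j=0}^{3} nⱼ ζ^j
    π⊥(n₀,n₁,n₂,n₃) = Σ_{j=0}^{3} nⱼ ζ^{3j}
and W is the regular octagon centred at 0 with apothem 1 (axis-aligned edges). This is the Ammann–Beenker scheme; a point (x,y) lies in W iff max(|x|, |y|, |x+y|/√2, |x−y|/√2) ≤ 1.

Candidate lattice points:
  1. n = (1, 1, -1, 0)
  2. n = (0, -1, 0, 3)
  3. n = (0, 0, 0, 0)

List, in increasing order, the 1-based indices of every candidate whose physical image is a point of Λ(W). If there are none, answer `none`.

3

π⊥(n) = n₀ + n₁ζ³ + n₂ζ⁶ + n₃ζ⁹ where ζ = e^{iπ/4}.
candidate 1: n = (1, 1, -1, 0) → π⊥ ≈ (+0.29289, +1.70711); max(|x|,|y|,|x±y|/√2) = 1.70711 > 1 ⇒ ∉ W
candidate 2: n = (0, -1, 0, 3) → π⊥ ≈ (+2.82843, +1.41421); max(|x|,|y|,|x±y|/√2) = 3.00000 > 1 ⇒ ∉ W
candidate 3: n = (0, 0, 0, 0) → π⊥ ≈ (+0.00000, +0.00000); max(|x|,|y|,|x±y|/√2) = 0.00000 ≤ 1 ⇒ ∈ W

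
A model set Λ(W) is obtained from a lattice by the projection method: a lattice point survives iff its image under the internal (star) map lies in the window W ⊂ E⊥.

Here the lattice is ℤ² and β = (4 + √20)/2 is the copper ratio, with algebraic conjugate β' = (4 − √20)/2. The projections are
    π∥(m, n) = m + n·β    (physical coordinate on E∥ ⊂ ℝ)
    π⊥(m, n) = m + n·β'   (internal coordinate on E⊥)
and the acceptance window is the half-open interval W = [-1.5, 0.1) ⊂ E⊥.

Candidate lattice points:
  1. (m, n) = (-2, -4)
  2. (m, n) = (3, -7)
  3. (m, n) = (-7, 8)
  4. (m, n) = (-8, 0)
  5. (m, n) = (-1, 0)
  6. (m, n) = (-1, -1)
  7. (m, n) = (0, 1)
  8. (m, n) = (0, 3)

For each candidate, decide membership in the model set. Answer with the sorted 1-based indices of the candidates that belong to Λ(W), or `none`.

Numerically β ≈ 4.2361 and β' = −1/β ≈ -0.2361.
#1 (-2,-4): internal coord -2 + (-4)·β' = -1.0557; -1.0557 ∈ [-1.5, 0.1) → IN Λ
#2 (3,-7): internal coord 3 + (-7)·β' = +4.6525; +4.6525 ∉ [-1.5, 0.1) → out
#3 (-7,8): internal coord -7 + (8)·β' = -8.8885; -8.8885 ∉ [-1.5, 0.1) → out
#4 (-8,0): internal coord -8 + (0)·β' = -8.0000; -8.0000 ∉ [-1.5, 0.1) → out
#5 (-1,0): internal coord -1 + (0)·β' = -1.0000; -1.0000 ∈ [-1.5, 0.1) → IN Λ
#6 (-1,-1): internal coord -1 + (-1)·β' = -0.7639; -0.7639 ∈ [-1.5, 0.1) → IN Λ
#7 (0,1): internal coord 0 + (1)·β' = -0.2361; -0.2361 ∈ [-1.5, 0.1) → IN Λ
#8 (0,3): internal coord 0 + (3)·β' = -0.7082; -0.7082 ∈ [-1.5, 0.1) → IN Λ

1, 5, 6, 7, 8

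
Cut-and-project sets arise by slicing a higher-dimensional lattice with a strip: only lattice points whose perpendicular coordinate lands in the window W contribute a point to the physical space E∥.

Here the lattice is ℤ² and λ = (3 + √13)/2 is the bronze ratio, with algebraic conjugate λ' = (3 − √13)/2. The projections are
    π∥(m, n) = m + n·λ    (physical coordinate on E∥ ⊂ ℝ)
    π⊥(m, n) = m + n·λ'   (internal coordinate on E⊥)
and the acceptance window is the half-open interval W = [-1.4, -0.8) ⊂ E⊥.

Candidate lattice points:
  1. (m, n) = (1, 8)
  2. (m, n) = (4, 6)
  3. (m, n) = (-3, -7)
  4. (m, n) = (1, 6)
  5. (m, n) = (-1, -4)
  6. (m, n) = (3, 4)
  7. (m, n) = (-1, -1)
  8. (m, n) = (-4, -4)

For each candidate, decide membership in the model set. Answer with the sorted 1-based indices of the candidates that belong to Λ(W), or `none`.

Numerically λ ≈ 3.3028 and λ' = −1/λ ≈ -0.3028.
candidate 1: (m,n)=(1,8) → π∥ = 1+8·λ ≈ 27.4222, π⊥ = 1+8·λ' ≈ -1.4222 ∉ [-1.4, -0.8) ⇒ out
candidate 2: (m,n)=(4,6) → π∥ = 4+6·λ ≈ 23.8167, π⊥ = 4+6·λ' ≈ 2.1833 ∉ [-1.4, -0.8) ⇒ out
candidate 3: (m,n)=(-3,-7) → π∥ = -3-7·λ ≈ -26.1194, π⊥ = -3-7·λ' ≈ -0.8806 ∈ [-1.4, -0.8) ⇒ IN Λ
candidate 4: (m,n)=(1,6) → π∥ = 1+6·λ ≈ 20.8167, π⊥ = 1+6·λ' ≈ -0.8167 ∈ [-1.4, -0.8) ⇒ IN Λ
candidate 5: (m,n)=(-1,-4) → π∥ = -1-4·λ ≈ -14.2111, π⊥ = -1-4·λ' ≈ 0.2111 ∉ [-1.4, -0.8) ⇒ out
candidate 6: (m,n)=(3,4) → π∥ = 3+4·λ ≈ 16.2111, π⊥ = 3+4·λ' ≈ 1.7889 ∉ [-1.4, -0.8) ⇒ out
candidate 7: (m,n)=(-1,-1) → π∥ = -1-1·λ ≈ -4.3028, π⊥ = -1-1·λ' ≈ -0.6972 ∉ [-1.4, -0.8) ⇒ out
candidate 8: (m,n)=(-4,-4) → π∥ = -4-4·λ ≈ -17.2111, π⊥ = -4-4·λ' ≈ -2.7889 ∉ [-1.4, -0.8) ⇒ out

3, 4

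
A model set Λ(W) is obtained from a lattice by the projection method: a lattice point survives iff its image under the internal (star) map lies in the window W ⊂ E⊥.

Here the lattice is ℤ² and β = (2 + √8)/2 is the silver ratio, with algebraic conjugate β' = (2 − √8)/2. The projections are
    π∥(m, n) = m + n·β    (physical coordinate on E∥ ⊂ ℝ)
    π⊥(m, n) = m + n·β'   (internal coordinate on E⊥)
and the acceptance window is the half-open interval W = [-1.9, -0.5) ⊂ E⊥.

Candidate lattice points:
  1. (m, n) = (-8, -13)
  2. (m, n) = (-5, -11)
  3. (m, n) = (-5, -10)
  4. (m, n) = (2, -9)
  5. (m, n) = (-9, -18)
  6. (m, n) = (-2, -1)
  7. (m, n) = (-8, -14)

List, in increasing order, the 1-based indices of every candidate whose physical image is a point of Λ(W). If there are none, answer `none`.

Compute β' = (2−√8)/2 = -0.41421, so π⊥(m,n) = m -0.41421·n.
#1 (-8,-13): internal coord -8 + (-13)·β' = -2.61522; -2.61522 ∉ [-1.9, -0.5) → out
#2 (-5,-11): internal coord -5 + (-11)·β' = -0.44365; -0.44365 ∉ [-1.9, -0.5) → out
#3 (-5,-10): internal coord -5 + (-10)·β' = -0.85786; -0.85786 ∈ [-1.9, -0.5) → IN Λ
#4 (2,-9): internal coord 2 + (-9)·β' = +5.72792; +5.72792 ∉ [-1.9, -0.5) → out
#5 (-9,-18): internal coord -9 + (-18)·β' = -1.54416; -1.54416 ∈ [-1.9, -0.5) → IN Λ
#6 (-2,-1): internal coord -2 + (-1)·β' = -1.58579; -1.58579 ∈ [-1.9, -0.5) → IN Λ
#7 (-8,-14): internal coord -8 + (-14)·β' = -2.20101; -2.20101 ∉ [-1.9, -0.5) → out

3, 5, 6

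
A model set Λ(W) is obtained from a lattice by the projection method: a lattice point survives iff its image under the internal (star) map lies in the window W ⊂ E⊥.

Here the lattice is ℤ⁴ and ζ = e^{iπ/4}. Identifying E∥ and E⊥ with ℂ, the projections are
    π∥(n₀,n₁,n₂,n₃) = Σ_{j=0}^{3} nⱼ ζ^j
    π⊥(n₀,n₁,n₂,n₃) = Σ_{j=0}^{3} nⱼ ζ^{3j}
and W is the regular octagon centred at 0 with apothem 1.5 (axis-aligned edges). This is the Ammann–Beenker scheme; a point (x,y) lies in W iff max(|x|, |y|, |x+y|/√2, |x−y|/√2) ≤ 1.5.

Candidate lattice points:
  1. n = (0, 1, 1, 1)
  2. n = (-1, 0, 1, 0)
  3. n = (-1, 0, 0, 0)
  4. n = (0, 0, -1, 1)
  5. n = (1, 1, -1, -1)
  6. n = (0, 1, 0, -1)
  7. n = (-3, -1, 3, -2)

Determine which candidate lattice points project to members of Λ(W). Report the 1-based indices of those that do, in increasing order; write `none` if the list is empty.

1, 2, 3, 5, 6

With ζ = e^{iπ/4} the internal vectors are ζ^0,ζ^3,ζ^6,ζ^9.
candidate 1: n = (0, 1, 1, 1) → π⊥ ≈ (+0.000000, +0.414214); max(|x|,|y|,|x±y|/√2) = 0.414214 ≤ 1.5 ⇒ ∈ W
candidate 2: n = (-1, 0, 1, 0) → π⊥ ≈ (-1.000000, -1.000000); max(|x|,|y|,|x±y|/√2) = 1.414214 ≤ 1.5 ⇒ ∈ W
candidate 3: n = (-1, 0, 0, 0) → π⊥ ≈ (-1.000000, +0.000000); max(|x|,|y|,|x±y|/√2) = 1.000000 ≤ 1.5 ⇒ ∈ W
candidate 4: n = (0, 0, -1, 1) → π⊥ ≈ (+0.707107, +1.707107); max(|x|,|y|,|x±y|/√2) = 1.707107 > 1.5 ⇒ ∉ W
candidate 5: n = (1, 1, -1, -1) → π⊥ ≈ (-0.414214, +1.000000); max(|x|,|y|,|x±y|/√2) = 1.000000 ≤ 1.5 ⇒ ∈ W
candidate 6: n = (0, 1, 0, -1) → π⊥ ≈ (-1.414214, +0.000000); max(|x|,|y|,|x±y|/√2) = 1.414214 ≤ 1.5 ⇒ ∈ W
candidate 7: n = (-3, -1, 3, -2) → π⊥ ≈ (-3.707107, -5.121320); max(|x|,|y|,|x±y|/√2) = 6.242641 > 1.5 ⇒ ∉ W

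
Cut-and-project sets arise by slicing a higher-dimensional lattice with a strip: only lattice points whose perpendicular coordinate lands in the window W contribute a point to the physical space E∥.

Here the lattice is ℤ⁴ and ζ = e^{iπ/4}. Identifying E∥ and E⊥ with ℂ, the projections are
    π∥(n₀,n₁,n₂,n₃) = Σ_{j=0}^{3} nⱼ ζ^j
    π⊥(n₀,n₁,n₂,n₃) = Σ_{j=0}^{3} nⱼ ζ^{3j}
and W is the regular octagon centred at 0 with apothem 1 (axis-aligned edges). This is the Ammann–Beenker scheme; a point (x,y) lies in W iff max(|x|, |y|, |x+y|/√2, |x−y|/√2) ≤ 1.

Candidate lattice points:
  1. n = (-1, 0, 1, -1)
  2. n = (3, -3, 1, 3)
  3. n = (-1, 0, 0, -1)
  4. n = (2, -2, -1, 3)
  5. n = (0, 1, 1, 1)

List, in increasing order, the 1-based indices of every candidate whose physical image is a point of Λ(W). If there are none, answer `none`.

Internal map: ζ^{3j} for j=0..3 gives (1,0), (−√2/2,√2/2), (0,−1), (√2/2,√2/2).
candidate 1: n = (-1, 0, 1, -1) → π⊥ ≈ (-1.7071, -1.7071); max(|x|,|y|,|x±y|/√2) = 2.4142 > 1 ⇒ ∉ W
candidate 2: n = (3, -3, 1, 3) → π⊥ ≈ (+7.2426, -1.0000); max(|x|,|y|,|x±y|/√2) = 7.2426 > 1 ⇒ ∉ W
candidate 3: n = (-1, 0, 0, -1) → π⊥ ≈ (-1.7071, -0.7071); max(|x|,|y|,|x±y|/√2) = 1.7071 > 1 ⇒ ∉ W
candidate 4: n = (2, -2, -1, 3) → π⊥ ≈ (+5.5355, +1.7071); max(|x|,|y|,|x±y|/√2) = 5.5355 > 1 ⇒ ∉ W
candidate 5: n = (0, 1, 1, 1) → π⊥ ≈ (+0.0000, +0.4142); max(|x|,|y|,|x±y|/√2) = 0.4142 ≤ 1 ⇒ ∈ W

5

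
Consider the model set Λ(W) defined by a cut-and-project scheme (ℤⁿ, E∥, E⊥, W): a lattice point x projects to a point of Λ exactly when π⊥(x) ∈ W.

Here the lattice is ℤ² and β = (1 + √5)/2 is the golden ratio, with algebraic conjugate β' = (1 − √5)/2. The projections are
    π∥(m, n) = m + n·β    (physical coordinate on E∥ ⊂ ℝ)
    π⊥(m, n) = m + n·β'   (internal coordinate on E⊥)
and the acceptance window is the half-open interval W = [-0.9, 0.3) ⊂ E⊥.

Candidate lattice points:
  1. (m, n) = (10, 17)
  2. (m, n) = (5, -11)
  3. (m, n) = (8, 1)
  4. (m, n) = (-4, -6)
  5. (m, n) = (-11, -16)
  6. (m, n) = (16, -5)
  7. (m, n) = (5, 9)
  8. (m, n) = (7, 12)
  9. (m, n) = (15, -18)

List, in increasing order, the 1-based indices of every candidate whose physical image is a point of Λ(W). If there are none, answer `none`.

1, 4, 7, 8

Numerically β ≈ 1.61803 and β' = −1/β ≈ -0.61803.
candidate 1: (m,n)=(10,17) → π∥ = 10+17·β ≈ 37.50658, π⊥ = 10+17·β' ≈ -0.50658 ∈ [-0.9, 0.3) ⇒ IN Λ
candidate 2: (m,n)=(5,-11) → π∥ = 5-11·β ≈ -12.79837, π⊥ = 5-11·β' ≈ 11.79837 ∉ [-0.9, 0.3) ⇒ out
candidate 3: (m,n)=(8,1) → π∥ = 8+1·β ≈ 9.61803, π⊥ = 8+1·β' ≈ 7.38197 ∉ [-0.9, 0.3) ⇒ out
candidate 4: (m,n)=(-4,-6) → π∥ = -4-6·β ≈ -13.70820, π⊥ = -4-6·β' ≈ -0.29180 ∈ [-0.9, 0.3) ⇒ IN Λ
candidate 5: (m,n)=(-11,-16) → π∥ = -11-16·β ≈ -36.88854, π⊥ = -11-16·β' ≈ -1.11146 ∉ [-0.9, 0.3) ⇒ out
candidate 6: (m,n)=(16,-5) → π∥ = 16-5·β ≈ 7.90983, π⊥ = 16-5·β' ≈ 19.09017 ∉ [-0.9, 0.3) ⇒ out
candidate 7: (m,n)=(5,9) → π∥ = 5+9·β ≈ 19.56231, π⊥ = 5+9·β' ≈ -0.56231 ∈ [-0.9, 0.3) ⇒ IN Λ
candidate 8: (m,n)=(7,12) → π∥ = 7+12·β ≈ 26.41641, π⊥ = 7+12·β' ≈ -0.41641 ∈ [-0.9, 0.3) ⇒ IN Λ
candidate 9: (m,n)=(15,-18) → π∥ = 15-18·β ≈ -14.12461, π⊥ = 15-18·β' ≈ 26.12461 ∉ [-0.9, 0.3) ⇒ out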